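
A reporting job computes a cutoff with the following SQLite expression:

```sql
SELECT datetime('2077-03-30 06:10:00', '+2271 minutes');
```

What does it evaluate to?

2271 minutes = 37h 51m; +2271 minutes from 2077-03-30 06:10:00 is 2077-03-31 20:01:00 (crosses midnight).

2077-03-31 20:01:00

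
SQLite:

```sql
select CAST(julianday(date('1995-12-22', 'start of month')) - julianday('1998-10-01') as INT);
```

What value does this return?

-1035

`start of month` rewinds 1995-12-22 to 1995-12-01.
30 days remain in December 1995 after the 1st (31 − 1).
Full months from January 1996 through September 1998 contribute their day counts.
Then 1 day into October 1998.
Total: 30 + 31 + 29 + 31 + 30 + 31 + 30 + 31 + 31 + 30 + 31 + 30 + 31 + 31 + 28 + 31 + 30 + 31 + 30 + 31 + 31 + 30 + 31 + 30 + 31 + 31 + 28 + 31 + 30 + 31 + 30 + 31 + 31 + 30 + 1 = 1035.
The subtraction is earlier − later, so the result is −1035 → -1035.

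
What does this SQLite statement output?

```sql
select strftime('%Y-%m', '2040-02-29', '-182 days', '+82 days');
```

2039-11

First apply '-182 days', '+82 days': 2040-02-29 → 2039-11-21.
`%Y-%m` extracts the year-month: 2039-11.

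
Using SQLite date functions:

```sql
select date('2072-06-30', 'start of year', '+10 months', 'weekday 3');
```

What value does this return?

2072-11-02

`start of year` rewinds 2072-06-30 to 2072-01-01.
Adding +10 months to 2072-01-01 gives 2072-11-01.
`weekday 3` advances to the next Wednesday; 2072-11-01 is a Tuesday, so it moves forward to 2072-11-02.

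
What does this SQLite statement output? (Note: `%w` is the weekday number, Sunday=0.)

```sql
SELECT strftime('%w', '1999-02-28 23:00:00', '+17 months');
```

First apply '+17 months': 1999-02-28 23:00:00 → 2000-07-28 23:00:00.
2000-07-28 is a Friday; with Sunday=0 that is 5.

5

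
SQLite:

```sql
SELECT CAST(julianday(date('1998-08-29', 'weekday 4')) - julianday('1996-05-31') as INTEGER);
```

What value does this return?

825

`weekday 4` advances to the next Thursday; 1998-08-29 is a Saturday, so it moves forward to 1998-09-03.
0 days remain in May 1996 after the 31st (31 − 31).
Full months from June 1996 through August 1998 contribute their day counts.
Then 3 days into September 1998.
Total: 0 + 30 + 31 + 31 + 30 + 31 + 30 + 31 + 31 + 28 + 31 + 30 + 31 + 30 + 31 + 31 + 30 + 31 + 30 + 31 + 31 + 28 + 31 + 30 + 31 + 30 + 31 + 31 + 3 = 825.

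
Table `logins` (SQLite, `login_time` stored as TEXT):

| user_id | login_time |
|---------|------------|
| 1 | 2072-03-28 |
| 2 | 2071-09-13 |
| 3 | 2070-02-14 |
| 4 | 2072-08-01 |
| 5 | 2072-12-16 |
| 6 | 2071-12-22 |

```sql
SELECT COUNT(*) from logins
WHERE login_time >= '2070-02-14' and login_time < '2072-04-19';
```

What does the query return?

4

Rows in [2070-02-14, 2072-04-19): 2072-03-28, 2071-09-13, 2070-02-14, 2071-12-22 → 4 rows.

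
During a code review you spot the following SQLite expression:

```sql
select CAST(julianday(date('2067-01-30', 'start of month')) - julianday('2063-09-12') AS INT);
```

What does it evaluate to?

`start of month` rewinds 2067-01-30 to 2067-01-01.
18 days remain in September 2063 after the 12th (30 − 12).
Full months from October 2063 through December 2066 contribute their day counts.
Then 1 day into January 2067.
Total: 18 + 31 + 30 + 31 + 31 + 29 + 31 + 30 + 31 + 30 + 31 + 31 + 30 + 31 + 30 + 31 + 31 + 28 + 31 + 30 + 31 + 30 + 31 + 31 + 30 + 31 + 30 + 31 + 31 + 28 + 31 + 30 + 31 + 30 + 31 + 31 + 30 + 31 + 30 + 31 + 1 = 1207.

1207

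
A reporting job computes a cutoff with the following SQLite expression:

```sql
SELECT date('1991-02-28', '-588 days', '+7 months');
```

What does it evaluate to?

1990-02-20

Applying '-588 days' to 1991-02-28: counting 588 days back gives 1989-07-20.
Adding +7 months to 1989-07-20 gives 1990-02-20.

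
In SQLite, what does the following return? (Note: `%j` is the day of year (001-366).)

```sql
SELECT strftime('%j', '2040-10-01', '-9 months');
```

First apply '-9 months': 2040-10-01 → 2040-01-01.
Day-of-year for 2040-01-01: days since 2040-01-01 inclusive = 1, zero-padded to 001.

001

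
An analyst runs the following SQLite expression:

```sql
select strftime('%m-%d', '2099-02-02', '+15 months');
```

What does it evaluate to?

First apply '+15 months': 2099-02-02 → 2100-05-02.
`%m-%d` extracts the month-day: 05-02.

05-02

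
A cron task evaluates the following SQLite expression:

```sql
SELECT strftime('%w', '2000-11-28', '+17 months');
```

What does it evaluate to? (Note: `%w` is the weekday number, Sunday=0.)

First apply '+17 months': 2000-11-28 → 2002-04-28.
2002-04-28 is a Sunday; with Sunday=0 that is 0.

0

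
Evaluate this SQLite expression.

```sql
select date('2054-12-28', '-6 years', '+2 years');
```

Adding -6 years to 2054-12-28 gives 2048-12-28.
Adding +2 years to 2048-12-28 gives 2050-12-28.

2050-12-28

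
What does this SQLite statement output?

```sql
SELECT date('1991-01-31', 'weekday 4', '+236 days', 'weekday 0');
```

1991-09-29

`weekday 4` advances to the next Thursday; 1991-01-31 is already a Thursday, so it stays at 1991-01-31.
Applying '+236 days' to 1991-01-31: counting 236 days forward gives 1991-09-24.
`weekday 0` advances to the next Sunday; 1991-09-24 is a Tuesday, so it moves forward to 1991-09-29.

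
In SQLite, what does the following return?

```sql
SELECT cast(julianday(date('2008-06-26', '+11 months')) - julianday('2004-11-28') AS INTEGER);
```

1640

Adding +11 months to 2008-06-26 gives 2009-05-26.
2 days remain in November 2004 after the 28th (30 − 28).
Full months from December 2004 through April 2009 contribute their day counts.
Then 26 days into May 2009.
Total: 2 + 31 + 31 + 28 + 31 + 30 + 31 + 30 + 31 + 31 + 30 + 31 + 30 + 31 + 31 + 28 + 31 + 30 + 31 + 30 + 31 + 31 + 30 + 31 + 30 + 31 + 31 + 28 + 31 + 30 + 31 + 30 + 31 + 31 + 30 + 31 + 30 + 31 + 31 + 29 + 31 + 30 + 31 + 30 + 31 + 31 + 30 + 31 + 30 + 31 + 31 + 28 + 31 + 30 + 26 = 1640.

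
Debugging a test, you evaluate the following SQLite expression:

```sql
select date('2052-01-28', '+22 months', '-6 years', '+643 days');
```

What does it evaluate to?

2049-09-01

Adding +22 months to 2052-01-28 gives 2053-11-28.
Adding -6 years to 2053-11-28 gives 2047-11-28.
Applying '+643 days' to 2047-11-28: counting 643 days forward gives 2049-09-01.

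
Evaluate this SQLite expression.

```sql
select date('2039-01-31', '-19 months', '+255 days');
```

2038-03-13

Adding -19 months to 2039-01-31 targets 2037-06-31. June 2037 has only 30 days, so SQLite normalizes the 1-day overflow forward to 2037-07-01.
Applying '+255 days' to 2037-07-01: counting 255 days forward gives 2038-03-13.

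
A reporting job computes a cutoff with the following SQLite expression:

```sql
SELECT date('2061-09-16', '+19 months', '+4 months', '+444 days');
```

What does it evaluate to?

2064-11-02

Adding +19 months to 2061-09-16 gives 2063-04-16.
Adding +4 months to 2063-04-16 gives 2063-08-16.
Applying '+444 days' to 2063-08-16: counting 444 days forward gives 2064-11-02.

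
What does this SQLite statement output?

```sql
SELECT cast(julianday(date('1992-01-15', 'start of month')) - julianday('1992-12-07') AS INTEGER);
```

-341

`start of month` rewinds 1992-01-15 to 1992-01-01.
30 days remain in January 1992 after the 1st (31 − 1).
Full months from February 1992 through November 1992 contribute their day counts.
Then 7 days into December 1992.
Total: 30 + 29 + 31 + 30 + 31 + 30 + 31 + 31 + 30 + 31 + 30 + 7 = 341.
The subtraction is earlier − later, so the result is −341 → -341.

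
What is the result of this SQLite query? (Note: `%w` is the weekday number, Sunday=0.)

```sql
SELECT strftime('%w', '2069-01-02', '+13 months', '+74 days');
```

First apply '+13 months', '+74 days': 2069-01-02 → 2070-04-17.
2070-04-17 is a Thursday; with Sunday=0 that is 4.

4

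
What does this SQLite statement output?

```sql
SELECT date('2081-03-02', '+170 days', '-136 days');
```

2081-04-05

Applying '+170 days' to 2081-03-02: counting 170 days forward gives 2081-08-19.
Applying '-136 days' to 2081-08-19: counting 136 days back gives 2081-04-05.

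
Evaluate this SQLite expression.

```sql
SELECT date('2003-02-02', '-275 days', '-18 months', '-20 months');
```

1999-03-03

Applying '-275 days' to 2003-02-02: counting 275 days back gives 2002-05-03.
Adding -18 months to 2002-05-03 gives 2000-11-03.
Adding -20 months to 2000-11-03 gives 1999-03-03.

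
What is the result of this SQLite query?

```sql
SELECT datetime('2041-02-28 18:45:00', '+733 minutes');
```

733 minutes = 12h 13m; +733 minutes from 2041-02-28 18:45:00 is 2041-03-01 06:58:00 (crosses midnight).

2041-03-01 06:58:00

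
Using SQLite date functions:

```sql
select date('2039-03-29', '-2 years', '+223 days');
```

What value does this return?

Adding -2 years to 2039-03-29 gives 2037-03-29.
Applying '+223 days' to 2037-03-29: counting 223 days forward gives 2037-11-07.

2037-11-07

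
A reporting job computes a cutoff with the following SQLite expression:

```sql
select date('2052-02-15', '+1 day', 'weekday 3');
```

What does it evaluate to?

2052-02-21

Advancing 1 more day within February lands on 2052-02-16.
`weekday 3` advances to the next Wednesday; 2052-02-16 is a Friday, so it moves forward to 2052-02-21.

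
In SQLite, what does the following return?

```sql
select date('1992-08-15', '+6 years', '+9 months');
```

Adding +6 years to 1992-08-15 gives 1998-08-15.
Adding +9 months to 1998-08-15 gives 1999-05-15.

1999-05-15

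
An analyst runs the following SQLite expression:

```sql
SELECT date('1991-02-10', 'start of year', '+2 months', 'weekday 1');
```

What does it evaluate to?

`start of year` rewinds 1991-02-10 to 1991-01-01.
Adding +2 months to 1991-01-01 gives 1991-03-01.
`weekday 1` advances to the next Monday; 1991-03-01 is a Friday, so it moves forward to 1991-03-04.

1991-03-04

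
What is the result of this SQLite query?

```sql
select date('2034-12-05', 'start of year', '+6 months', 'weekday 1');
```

2034-07-03

`start of year` rewinds 2034-12-05 to 2034-01-01.
Adding +6 months to 2034-01-01 gives 2034-07-01.
`weekday 1` advances to the next Monday; 2034-07-01 is a Saturday, so it moves forward to 2034-07-03.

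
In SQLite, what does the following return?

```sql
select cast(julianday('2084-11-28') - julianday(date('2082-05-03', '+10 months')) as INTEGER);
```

636

Adding +10 months to 2082-05-03 gives 2083-03-03.
28 days remain in March 2083 after the 3rd (31 − 3).
Full months from April 2083 through October 2084 contribute their day counts.
Then 28 days into November 2084.
Total: 28 + 30 + 31 + 30 + 31 + 31 + 30 + 31 + 30 + 31 + 31 + 29 + 31 + 30 + 31 + 30 + 31 + 31 + 30 + 31 + 28 = 636.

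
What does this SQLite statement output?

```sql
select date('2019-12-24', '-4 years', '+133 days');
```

Adding -4 years to 2019-12-24 gives 2015-12-24.
Applying '+133 days' to 2015-12-24: counting 133 days forward gives 2016-05-05.

2016-05-05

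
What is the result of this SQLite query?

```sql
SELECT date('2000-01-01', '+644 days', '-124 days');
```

Applying '+644 days' to 2000-01-01: counting 644 days forward gives 2001-10-06.
Applying '-124 days' to 2001-10-06: counting 124 days back gives 2001-06-04.

2001-06-04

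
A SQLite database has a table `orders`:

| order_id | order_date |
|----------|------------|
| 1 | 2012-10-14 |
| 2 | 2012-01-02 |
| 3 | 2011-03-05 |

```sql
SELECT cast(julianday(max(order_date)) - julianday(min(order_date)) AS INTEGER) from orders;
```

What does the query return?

MIN = 2011-03-05, MAX = 2012-10-14.
26 days remain in March 2011 after the 5th (31 − 5).
Full months from April 2011 through September 2012 contribute their day counts.
Then 14 days into October 2012.
Total: 26 + 30 + 31 + 30 + 31 + 31 + 30 + 31 + 30 + 31 + 31 + 29 + 31 + 30 + 31 + 30 + 31 + 31 + 30 + 14 = 589.

589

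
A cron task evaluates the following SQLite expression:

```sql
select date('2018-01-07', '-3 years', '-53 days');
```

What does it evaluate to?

2014-11-15

Adding -3 years to 2018-01-07 gives 2015-01-07.
Applying '-53 days' to 2015-01-07: counting 53 days back gives 2014-11-15.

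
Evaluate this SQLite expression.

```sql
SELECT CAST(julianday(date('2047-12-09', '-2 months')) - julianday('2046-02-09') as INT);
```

607

Adding -2 months to 2047-12-09 gives 2047-10-09.
19 days remain in February 2046 after the 9th (28 − 9).
Full months from March 2046 through September 2047 contribute their day counts.
Then 9 days into October 2047.
Total: 19 + 31 + 30 + 31 + 30 + 31 + 31 + 30 + 31 + 30 + 31 + 31 + 28 + 31 + 30 + 31 + 30 + 31 + 31 + 30 + 9 = 607.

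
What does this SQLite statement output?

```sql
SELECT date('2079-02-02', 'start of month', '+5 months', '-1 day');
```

2079-06-30

`start of month` rewinds 2079-02-02 to 2079-02-01.
Adding +5 months to 2079-02-01 gives 2079-07-01.
Going back 1 day from 2079-07-01 reaches 2079-06-30 (last day of June, 30 days).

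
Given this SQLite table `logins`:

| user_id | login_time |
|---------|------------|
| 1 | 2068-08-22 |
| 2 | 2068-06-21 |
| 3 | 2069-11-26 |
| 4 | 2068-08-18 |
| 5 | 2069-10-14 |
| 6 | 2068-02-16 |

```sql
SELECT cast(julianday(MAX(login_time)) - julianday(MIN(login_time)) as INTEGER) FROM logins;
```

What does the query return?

MIN = 2068-02-16, MAX = 2069-11-26.
13 days remain in February 2068 after the 16th (29 − 16).
Full months from March 2068 through October 2069 contribute their day counts.
Then 26 days into November 2069.
Total: 13 + 31 + 30 + 31 + 30 + 31 + 31 + 30 + 31 + 30 + 31 + 31 + 28 + 31 + 30 + 31 + 30 + 31 + 31 + 30 + 31 + 26 = 649.

649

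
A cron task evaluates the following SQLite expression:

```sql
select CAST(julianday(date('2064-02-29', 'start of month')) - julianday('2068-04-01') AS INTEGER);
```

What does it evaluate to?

-1521

`start of month` rewinds 2064-02-29 to 2064-02-01.
28 days remain in February 2064 after the 1st (29 − 1).
Full months from March 2064 through March 2068 contribute their day counts.
Then 1 day into April 2068.
Total: 28 + 31 + 30 + 31 + 30 + 31 + 31 + 30 + 31 + 30 + 31 + 31 + 28 + 31 + 30 + 31 + 30 + 31 + 31 + 30 + 31 + 30 + 31 + 31 + 28 + 31 + 30 + 31 + 30 + 31 + 31 + 30 + 31 + 30 + 31 + 31 + 28 + 31 + 30 + 31 + 30 + 31 + 31 + 30 + 31 + 30 + 31 + 31 + 29 + 31 + 1 = 1521.
The subtraction is earlier − later, so the result is −1521 → -1521.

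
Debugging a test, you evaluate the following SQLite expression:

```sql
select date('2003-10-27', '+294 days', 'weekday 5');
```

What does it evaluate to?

2004-08-20

Applying '+294 days' to 2003-10-27: counting 294 days forward gives 2004-08-16.
`weekday 5` advances to the next Friday; 2004-08-16 is a Monday, so it moves forward to 2004-08-20.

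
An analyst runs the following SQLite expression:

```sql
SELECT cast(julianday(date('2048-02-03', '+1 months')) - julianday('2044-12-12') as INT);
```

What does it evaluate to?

1177

Adding +1 month to 2048-02-03 gives 2048-03-03.
19 days remain in December 2044 after the 12th (31 − 12).
Full months from January 2045 through February 2048 contribute their day counts.
Then 3 days into March 2048.
Total: 19 + 31 + 28 + 31 + 30 + 31 + 30 + 31 + 31 + 30 + 31 + 30 + 31 + 31 + 28 + 31 + 30 + 31 + 30 + 31 + 31 + 30 + 31 + 30 + 31 + 31 + 28 + 31 + 30 + 31 + 30 + 31 + 31 + 30 + 31 + 30 + 31 + 31 + 29 + 3 = 1177.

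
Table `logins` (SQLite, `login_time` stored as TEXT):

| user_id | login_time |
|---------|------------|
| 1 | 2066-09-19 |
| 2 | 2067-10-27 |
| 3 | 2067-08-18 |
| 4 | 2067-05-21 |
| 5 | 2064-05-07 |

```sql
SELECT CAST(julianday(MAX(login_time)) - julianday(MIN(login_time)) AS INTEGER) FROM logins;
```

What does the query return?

1268

MIN = 2064-05-07, MAX = 2067-10-27.
24 days remain in May 2064 after the 7th (31 − 7).
Full months from June 2064 through September 2067 contribute their day counts.
Then 27 days into October 2067.
Total: 24 + 30 + 31 + 31 + 30 + 31 + 30 + 31 + 31 + 28 + 31 + 30 + 31 + 30 + 31 + 31 + 30 + 31 + 30 + 31 + 31 + 28 + 31 + 30 + 31 + 30 + 31 + 31 + 30 + 31 + 30 + 31 + 31 + 28 + 31 + 30 + 31 + 30 + 31 + 31 + 30 + 27 = 1268.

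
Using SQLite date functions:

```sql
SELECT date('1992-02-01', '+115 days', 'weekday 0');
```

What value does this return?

1992-05-31

Applying '+115 days' to 1992-02-01: counting 115 days forward gives 1992-05-26.
`weekday 0` advances to the next Sunday; 1992-05-26 is a Tuesday, so it moves forward to 1992-05-31.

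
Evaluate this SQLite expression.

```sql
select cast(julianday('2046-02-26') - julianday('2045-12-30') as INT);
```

58

1 day remains in December 2045 after the 30th (31 − 30).
January 2046: 31 days.
Then 26 days into February 2046.
Total: 1 + 31 + 26 = 58.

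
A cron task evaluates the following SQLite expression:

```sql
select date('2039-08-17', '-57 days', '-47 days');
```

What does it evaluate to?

Applying '-57 days' to 2039-08-17: counting 57 days back gives 2039-06-21.
Applying '-47 days' to 2039-06-21: counting 47 days back gives 2039-05-05.

2039-05-05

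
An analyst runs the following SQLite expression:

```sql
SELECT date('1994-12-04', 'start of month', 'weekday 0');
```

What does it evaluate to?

1994-12-04

`start of month` rewinds 1994-12-04 to 1994-12-01.
`weekday 0` advances to the next Sunday; 1994-12-01 is a Thursday, so it moves forward to 1994-12-04.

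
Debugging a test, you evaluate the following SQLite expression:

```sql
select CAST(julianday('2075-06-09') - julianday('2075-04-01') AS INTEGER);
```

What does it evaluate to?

69

29 days remain in April 2075 after the 1st (30 − 1).
May 2075: 31 days.
Then 9 days into June 2075.
Total: 29 + 31 + 9 = 69.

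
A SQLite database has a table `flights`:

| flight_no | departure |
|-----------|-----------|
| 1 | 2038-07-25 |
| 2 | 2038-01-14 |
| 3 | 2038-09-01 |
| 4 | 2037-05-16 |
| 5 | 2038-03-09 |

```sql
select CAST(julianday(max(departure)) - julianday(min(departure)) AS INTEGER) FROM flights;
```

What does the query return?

MIN = 2037-05-16, MAX = 2038-09-01.
15 days remain in May 2037 after the 16th (31 − 16).
Full months from June 2037 through August 2038 contribute their day counts.
Then 1 day into September 2038.
Total: 15 + 30 + 31 + 31 + 30 + 31 + 30 + 31 + 31 + 28 + 31 + 30 + 31 + 30 + 31 + 31 + 1 = 473.

473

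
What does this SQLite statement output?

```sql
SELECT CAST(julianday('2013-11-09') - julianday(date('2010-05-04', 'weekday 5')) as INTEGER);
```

`weekday 5` advances to the next Friday; 2010-05-04 is a Tuesday, so it moves forward to 2010-05-07.
24 days remain in May 2010 after the 7th (31 − 7).
Full months from June 2010 through October 2013 contribute their day counts.
Then 9 days into November 2013.
Total: 24 + 30 + 31 + 31 + 30 + 31 + 30 + 31 + 31 + 28 + 31 + 30 + 31 + 30 + 31 + 31 + 30 + 31 + 30 + 31 + 31 + 29 + 31 + 30 + 31 + 30 + 31 + 31 + 30 + 31 + 30 + 31 + 31 + 28 + 31 + 30 + 31 + 30 + 31 + 31 + 30 + 31 + 9 = 1282.

1282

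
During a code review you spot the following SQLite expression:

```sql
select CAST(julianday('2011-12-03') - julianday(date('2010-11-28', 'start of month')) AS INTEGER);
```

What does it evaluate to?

397

`start of month` rewinds 2010-11-28 to 2010-11-01.
29 days remain in November 2010 after the 1st (30 − 1).
Full months from December 2010 through November 2011 contribute their day counts.
Then 3 days into December 2011.
Total: 29 + 31 + 31 + 28 + 31 + 30 + 31 + 30 + 31 + 31 + 30 + 31 + 30 + 3 = 397.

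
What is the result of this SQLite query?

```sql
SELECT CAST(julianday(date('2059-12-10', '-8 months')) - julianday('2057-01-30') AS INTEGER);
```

Adding -8 months to 2059-12-10 gives 2059-04-10.
1 day remains in January 2057 after the 30th (31 − 30).
Full months from February 2057 through March 2059 contribute their day counts.
Then 10 days into April 2059.
Total: 1 + 28 + 31 + 30 + 31 + 30 + 31 + 31 + 30 + 31 + 30 + 31 + 31 + 28 + 31 + 30 + 31 + 30 + 31 + 31 + 30 + 31 + 30 + 31 + 31 + 28 + 31 + 10 = 800.

800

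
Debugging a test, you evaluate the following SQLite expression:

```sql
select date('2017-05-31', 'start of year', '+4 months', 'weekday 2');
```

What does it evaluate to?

2017-05-02

`start of year` rewinds 2017-05-31 to 2017-01-01.
Adding +4 months to 2017-01-01 gives 2017-05-01.
`weekday 2` advances to the next Tuesday; 2017-05-01 is a Monday, so it moves forward to 2017-05-02.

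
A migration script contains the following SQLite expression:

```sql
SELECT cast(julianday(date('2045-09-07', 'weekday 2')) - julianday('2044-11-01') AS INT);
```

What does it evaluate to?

315

`weekday 2` advances to the next Tuesday; 2045-09-07 is a Thursday, so it moves forward to 2045-09-12.
29 days remain in November 2044 after the 1st (30 − 1).
Full months from December 2044 through August 2045 contribute their day counts.
Then 12 days into September 2045.
Total: 29 + 31 + 31 + 28 + 31 + 30 + 31 + 30 + 31 + 31 + 12 = 315.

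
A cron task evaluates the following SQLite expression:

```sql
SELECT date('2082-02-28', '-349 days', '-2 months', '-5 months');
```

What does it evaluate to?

Applying '-349 days' to 2082-02-28: counting 349 days back gives 2081-03-16.
Adding -2 months to 2081-03-16 gives 2081-01-16.
Adding -5 months to 2081-01-16 gives 2080-08-16.

2080-08-16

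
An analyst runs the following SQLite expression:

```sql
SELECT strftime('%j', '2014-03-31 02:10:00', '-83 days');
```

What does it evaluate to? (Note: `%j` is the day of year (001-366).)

007

First apply '-83 days': 2014-03-31 02:10:00 → 2014-01-07 02:10:00.
Day-of-year for 2014-01-07: days since 2014-01-01 inclusive = 7, zero-padded to 007.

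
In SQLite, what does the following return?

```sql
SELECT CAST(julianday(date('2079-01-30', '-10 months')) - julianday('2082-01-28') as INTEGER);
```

Adding -10 months to 2079-01-30 gives 2078-03-30.
1 day remains in March 2078 after the 30th (31 − 30).
Full months from April 2078 through December 2081 contribute their day counts.
Then 28 days into January 2082.
Total: 1 + 30 + 31 + 30 + 31 + 31 + 30 + 31 + 30 + 31 + 31 + 28 + 31 + 30 + 31 + 30 + 31 + 31 + 30 + 31 + 30 + 31 + 31 + 29 + 31 + 30 + 31 + 30 + 31 + 31 + 30 + 31 + 30 + 31 + 31 + 28 + 31 + 30 + 31 + 30 + 31 + 31 + 30 + 31 + 30 + 31 + 28 = 1400.
The subtraction is earlier − later, so the result is −1400 → -1400.

-1400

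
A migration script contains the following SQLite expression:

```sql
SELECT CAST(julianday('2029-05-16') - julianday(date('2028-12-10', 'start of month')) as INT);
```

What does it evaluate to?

`start of month` rewinds 2028-12-10 to 2028-12-01.
30 days remain in December 2028 after the 1st (31 − 1).
January 2029: 31 days.
February 2029: 28 days.
March 2029: 31 days.
April 2029: 30 days.
Then 16 days into May 2029.
Total: 30 + 31 + 28 + 31 + 30 + 16 = 166.

166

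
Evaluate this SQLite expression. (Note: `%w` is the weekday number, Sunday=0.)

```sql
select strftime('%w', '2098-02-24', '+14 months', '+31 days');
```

First apply '+14 months', '+31 days': 2098-02-24 → 2099-05-25.
2099-05-25 is a Monday; with Sunday=0 that is 1.

1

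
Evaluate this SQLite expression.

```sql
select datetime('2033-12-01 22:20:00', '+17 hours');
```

2033-12-02 15:20:00

+17 hours from 2033-12-01 22:20:00 is 2033-12-02 15:20:00 (crosses midnight).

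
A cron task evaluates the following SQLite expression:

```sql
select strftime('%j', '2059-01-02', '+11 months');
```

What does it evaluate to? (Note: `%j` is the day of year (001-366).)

336

First apply '+11 months': 2059-01-02 → 2059-12-02.
Day-of-year for 2059-12-02: days since 2059-01-01 inclusive = 336, zero-padded to 336.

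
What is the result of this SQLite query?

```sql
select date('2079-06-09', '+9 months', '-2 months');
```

2080-01-09

Adding +9 months to 2079-06-09 gives 2080-03-09.
Adding -2 months to 2080-03-09 gives 2080-01-09.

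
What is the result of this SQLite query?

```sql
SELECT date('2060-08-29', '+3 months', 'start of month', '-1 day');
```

2060-10-31

Adding +3 months to 2060-08-29 gives 2060-11-29.
`start of month` rewinds 2060-11-29 to 2060-11-01.
Going back 1 day from 2060-11-01 reaches 2060-10-31 (last day of October, 31 days).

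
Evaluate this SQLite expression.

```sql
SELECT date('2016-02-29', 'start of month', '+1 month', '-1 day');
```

2016-02-29

`start of month` rewinds 2016-02-29 to 2016-02-01.
Adding +1 month to 2016-02-01 gives 2016-03-01.
Going back 1 day from 2016-03-01 reaches 2016-02-29 (last day of February, 29 days).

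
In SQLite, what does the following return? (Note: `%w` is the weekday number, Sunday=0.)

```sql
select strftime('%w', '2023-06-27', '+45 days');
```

5

First apply '+45 days': 2023-06-27 → 2023-08-11.
2023-08-11 is a Friday; with Sunday=0 that is 5.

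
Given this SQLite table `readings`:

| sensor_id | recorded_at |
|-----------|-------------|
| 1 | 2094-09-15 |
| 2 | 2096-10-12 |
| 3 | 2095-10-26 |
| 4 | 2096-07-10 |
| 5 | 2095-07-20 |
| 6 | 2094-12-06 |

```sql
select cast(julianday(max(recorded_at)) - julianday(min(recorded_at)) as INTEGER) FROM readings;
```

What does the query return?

758

MIN = 2094-09-15, MAX = 2096-10-12.
15 days remain in September 2094 after the 15th (30 − 15).
Full months from October 2094 through September 2096 contribute their day counts.
Then 12 days into October 2096.
Total: 15 + 31 + 30 + 31 + 31 + 28 + 31 + 30 + 31 + 30 + 31 + 31 + 30 + 31 + 30 + 31 + 31 + 29 + 31 + 30 + 31 + 30 + 31 + 31 + 30 + 12 = 758.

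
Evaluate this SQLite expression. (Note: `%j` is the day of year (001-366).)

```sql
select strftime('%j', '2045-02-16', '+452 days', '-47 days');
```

087

First apply '+452 days', '-47 days': 2045-02-16 → 2046-03-28.
Day-of-year for 2046-03-28: days since 2046-01-01 inclusive = 87, zero-padded to 087.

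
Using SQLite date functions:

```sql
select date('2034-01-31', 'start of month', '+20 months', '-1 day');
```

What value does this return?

`start of month` rewinds 2034-01-31 to 2034-01-01.
Adding +20 months to 2034-01-01 gives 2035-09-01.
Going back 1 day from 2035-09-01 reaches 2035-08-31 (last day of August, 31 days).

2035-08-31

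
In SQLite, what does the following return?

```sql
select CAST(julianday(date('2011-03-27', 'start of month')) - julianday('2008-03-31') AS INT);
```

1065

`start of month` rewinds 2011-03-27 to 2011-03-01.
0 days remain in March 2008 after the 31st (31 − 31).
Full months from April 2008 through February 2011 contribute their day counts.
Then 1 day into March 2011.
Total: 0 + 30 + 31 + 30 + 31 + 31 + 30 + 31 + 30 + 31 + 31 + 28 + 31 + 30 + 31 + 30 + 31 + 31 + 30 + 31 + 30 + 31 + 31 + 28 + 31 + 30 + 31 + 30 + 31 + 31 + 30 + 31 + 30 + 31 + 31 + 28 + 1 = 1065.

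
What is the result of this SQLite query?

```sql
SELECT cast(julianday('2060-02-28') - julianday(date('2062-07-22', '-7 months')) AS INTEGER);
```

-663

Adding -7 months to 2062-07-22 gives 2061-12-22.
1 day remains in February 2060 after the 28th (29 − 28).
Full months from March 2060 through November 2061 contribute their day counts.
Then 22 days into December 2061.
Total: 1 + 31 + 30 + 31 + 30 + 31 + 31 + 30 + 31 + 30 + 31 + 31 + 28 + 31 + 30 + 31 + 30 + 31 + 31 + 30 + 31 + 30 + 22 = 663.
The subtraction is earlier − later, so the result is −663 → -663.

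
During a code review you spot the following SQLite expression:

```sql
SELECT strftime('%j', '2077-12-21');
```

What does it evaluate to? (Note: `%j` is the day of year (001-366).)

355

Day-of-year for 2077-12-21: days since 2077-01-01 inclusive = 355, zero-padded to 355.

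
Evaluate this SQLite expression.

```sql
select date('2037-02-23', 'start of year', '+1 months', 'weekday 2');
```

2037-02-03

`start of year` rewinds 2037-02-23 to 2037-01-01.
Adding +1 month to 2037-01-01 gives 2037-02-01.
`weekday 2` advances to the next Tuesday; 2037-02-01 is a Sunday, so it moves forward to 2037-02-03.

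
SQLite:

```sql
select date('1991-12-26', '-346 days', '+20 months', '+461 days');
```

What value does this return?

1993-12-19

Applying '-346 days' to 1991-12-26: counting 346 days back gives 1991-01-14.
Adding +20 months to 1991-01-14 gives 1992-09-14.
Applying '+461 days' to 1992-09-14: counting 461 days forward gives 1993-12-19.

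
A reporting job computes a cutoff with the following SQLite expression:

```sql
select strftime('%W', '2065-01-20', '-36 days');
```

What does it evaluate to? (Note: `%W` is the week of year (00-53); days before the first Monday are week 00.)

First apply '-36 days': 2065-01-20 → 2064-12-15.
2064-12-15 is a Monday. SQLite's %W counts Mondays since the year started; the result is 50.

50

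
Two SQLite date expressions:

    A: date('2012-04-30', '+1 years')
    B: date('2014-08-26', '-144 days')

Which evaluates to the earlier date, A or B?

A

A = 2013-04-30.
B = 2014-04-04.
A is earlier.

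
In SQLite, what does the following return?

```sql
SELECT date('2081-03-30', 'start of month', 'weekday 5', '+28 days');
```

`start of month` rewinds 2081-03-30 to 2081-03-01.
`weekday 5` advances to the next Friday; 2081-03-01 is a Saturday, so it moves forward to 2081-03-07.
March 2081 has 31 days; 24 remain after the 7th, so 25 days reach 2081-04-01.
Advancing 3 more days within April lands on 2081-04-04.

2081-04-04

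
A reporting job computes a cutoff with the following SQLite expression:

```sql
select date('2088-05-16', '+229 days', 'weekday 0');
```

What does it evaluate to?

2089-01-02

Applying '+229 days' to 2088-05-16: counting 229 days forward gives 2088-12-31.
`weekday 0` advances to the next Sunday; 2088-12-31 is a Friday, so it moves forward to 2089-01-02.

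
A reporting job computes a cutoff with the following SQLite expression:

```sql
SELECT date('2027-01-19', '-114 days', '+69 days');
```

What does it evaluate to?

Applying '-114 days' to 2027-01-19: counting 114 days back gives 2026-09-27.
Applying '+69 days' to 2026-09-27: counting 69 days forward gives 2026-12-05.

2026-12-05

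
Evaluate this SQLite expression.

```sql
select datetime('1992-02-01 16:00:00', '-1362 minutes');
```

1992-01-31 17:18:00

1362 minutes = 22h 42m; -1362 minutes from 1992-02-01 16:00:00 is 1992-01-31 17:18:00 (crosses midnight).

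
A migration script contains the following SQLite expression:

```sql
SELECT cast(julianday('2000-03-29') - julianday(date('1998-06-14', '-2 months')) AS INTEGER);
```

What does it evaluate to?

715

Adding -2 months to 1998-06-14 gives 1998-04-14.
16 days remain in April 1998 after the 14th (30 − 14).
Full months from May 1998 through February 2000 contribute their day counts.
Then 29 days into March 2000.
Total: 16 + 31 + 30 + 31 + 31 + 30 + 31 + 30 + 31 + 31 + 28 + 31 + 30 + 31 + 30 + 31 + 31 + 30 + 31 + 30 + 31 + 31 + 29 + 29 = 715.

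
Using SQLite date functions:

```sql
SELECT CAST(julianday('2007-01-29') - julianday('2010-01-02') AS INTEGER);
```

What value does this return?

-1069

2 days remain in January 2007 after the 29th (31 − 29).
Full months from February 2007 through December 2009 contribute their day counts.
Then 2 days into January 2010.
Total: 2 + 28 + 31 + 30 + 31 + 30 + 31 + 31 + 30 + 31 + 30 + 31 + 31 + 29 + 31 + 30 + 31 + 30 + 31 + 31 + 30 + 31 + 30 + 31 + 31 + 28 + 31 + 30 + 31 + 30 + 31 + 31 + 30 + 31 + 30 + 31 + 2 = 1069.
The subtraction is earlier − later, so the result is −1069 → -1069.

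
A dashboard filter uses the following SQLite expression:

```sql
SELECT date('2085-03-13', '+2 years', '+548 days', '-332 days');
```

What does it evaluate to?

Adding +2 years to 2085-03-13 gives 2087-03-13.
Applying '+548 days' to 2087-03-13: counting 548 days forward gives 2088-09-11.
Applying '-332 days' to 2088-09-11: counting 332 days back gives 2087-10-15.

2087-10-15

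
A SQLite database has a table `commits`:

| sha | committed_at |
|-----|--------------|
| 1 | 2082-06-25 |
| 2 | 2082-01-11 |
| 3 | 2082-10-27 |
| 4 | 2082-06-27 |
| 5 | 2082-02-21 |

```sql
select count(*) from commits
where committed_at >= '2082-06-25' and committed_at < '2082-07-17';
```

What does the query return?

2

Rows in [2082-06-25, 2082-07-17): 2082-06-25, 2082-06-27 → 2 rows.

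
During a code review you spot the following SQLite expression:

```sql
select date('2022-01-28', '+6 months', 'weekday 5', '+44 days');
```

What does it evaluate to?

Adding +6 months to 2022-01-28 gives 2022-07-28.
`weekday 5` advances to the next Friday; 2022-07-28 is a Thursday, so it moves forward to 2022-07-29.
Applying '+44 days' to 2022-07-29: counting 44 days forward gives 2022-09-11.

2022-09-11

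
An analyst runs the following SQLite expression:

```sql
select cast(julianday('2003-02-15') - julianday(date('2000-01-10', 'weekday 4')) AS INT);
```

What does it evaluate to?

`weekday 4` advances to the next Thursday; 2000-01-10 is a Monday, so it moves forward to 2000-01-13.
18 days remain in January 2000 after the 13th (31 − 13).
Full months from February 2000 through January 2003 contribute their day counts.
Then 15 days into February 2003.
Total: 18 + 29 + 31 + 30 + 31 + 30 + 31 + 31 + 30 + 31 + 30 + 31 + 31 + 28 + 31 + 30 + 31 + 30 + 31 + 31 + 30 + 31 + 30 + 31 + 31 + 28 + 31 + 30 + 31 + 30 + 31 + 31 + 30 + 31 + 30 + 31 + 31 + 15 = 1129.

1129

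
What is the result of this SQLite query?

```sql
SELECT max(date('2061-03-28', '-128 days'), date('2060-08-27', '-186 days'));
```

2060-11-20

date('2061-03-28', '-128 days') → 2060-11-20.
date('2060-08-27', '-186 days') → 2060-02-23.
Later of the two is 2060-11-20.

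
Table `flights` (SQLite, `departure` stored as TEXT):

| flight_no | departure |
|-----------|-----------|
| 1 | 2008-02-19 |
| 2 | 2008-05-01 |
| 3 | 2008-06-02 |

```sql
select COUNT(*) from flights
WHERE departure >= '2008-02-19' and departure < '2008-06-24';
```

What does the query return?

Rows in [2008-02-19, 2008-06-24): 2008-02-19, 2008-05-01, 2008-06-02 → 3 rows.

3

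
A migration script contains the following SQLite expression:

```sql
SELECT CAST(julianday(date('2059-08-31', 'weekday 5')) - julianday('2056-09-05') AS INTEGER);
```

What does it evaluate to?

1095

`weekday 5` advances to the next Friday; 2059-08-31 is a Sunday, so it moves forward to 2059-09-05.
25 days remain in September 2056 after the 5th (30 − 5).
Full months from October 2056 through August 2059 contribute their day counts.
Then 5 days into September 2059.
Total: 25 + 31 + 30 + 31 + 31 + 28 + 31 + 30 + 31 + 30 + 31 + 31 + 30 + 31 + 30 + 31 + 31 + 28 + 31 + 30 + 31 + 30 + 31 + 31 + 30 + 31 + 30 + 31 + 31 + 28 + 31 + 30 + 31 + 30 + 31 + 31 + 5 = 1095.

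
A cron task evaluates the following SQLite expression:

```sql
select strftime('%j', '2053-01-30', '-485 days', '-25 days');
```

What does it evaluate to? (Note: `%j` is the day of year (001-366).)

251

First apply '-485 days', '-25 days': 2053-01-30 → 2051-09-08.
Day-of-year for 2051-09-08: days since 2051-01-01 inclusive = 251, zero-padded to 251.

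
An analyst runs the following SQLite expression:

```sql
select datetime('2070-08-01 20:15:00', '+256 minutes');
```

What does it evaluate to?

2070-08-02 00:31:00

256 minutes = 4h 16m; +256 minutes from 2070-08-01 20:15:00 is 2070-08-02 00:31:00 (crosses midnight).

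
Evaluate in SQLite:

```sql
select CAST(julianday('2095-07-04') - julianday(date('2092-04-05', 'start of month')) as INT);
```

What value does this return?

1189

`start of month` rewinds 2092-04-05 to 2092-04-01.
29 days remain in April 2092 after the 1st (30 − 1).
Full months from May 2092 through June 2095 contribute their day counts.
Then 4 days into July 2095.
Total: 29 + 31 + 30 + 31 + 31 + 30 + 31 + 30 + 31 + 31 + 28 + 31 + 30 + 31 + 30 + 31 + 31 + 30 + 31 + 30 + 31 + 31 + 28 + 31 + 30 + 31 + 30 + 31 + 31 + 30 + 31 + 30 + 31 + 31 + 28 + 31 + 30 + 31 + 30 + 4 = 1189.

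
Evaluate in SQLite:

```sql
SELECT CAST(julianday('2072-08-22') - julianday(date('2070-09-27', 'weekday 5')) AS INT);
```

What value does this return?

689

`weekday 5` advances to the next Friday; 2070-09-27 is a Saturday, so it moves forward to 2070-10-03.
28 days remain in October 2070 after the 3rd (31 − 3).
Full months from November 2070 through July 2072 contribute their day counts.
Then 22 days into August 2072.
Total: 28 + 30 + 31 + 31 + 28 + 31 + 30 + 31 + 30 + 31 + 31 + 30 + 31 + 30 + 31 + 31 + 29 + 31 + 30 + 31 + 30 + 31 + 22 = 689.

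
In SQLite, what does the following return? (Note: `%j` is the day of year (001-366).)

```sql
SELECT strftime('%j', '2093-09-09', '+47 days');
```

299

First apply '+47 days': 2093-09-09 → 2093-10-26.
Day-of-year for 2093-10-26: days since 2093-01-01 inclusive = 299, zero-padded to 299.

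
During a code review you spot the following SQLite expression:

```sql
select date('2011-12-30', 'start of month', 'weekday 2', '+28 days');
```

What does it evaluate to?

`start of month` rewinds 2011-12-30 to 2011-12-01.
`weekday 2` advances to the next Tuesday; 2011-12-01 is a Thursday, so it moves forward to 2011-12-06.
December 2011 has 31 days; 25 remain after the 6th, so 26 days reach 2012-01-01.
Advancing 2 more days within January lands on 2012-01-03.

2012-01-03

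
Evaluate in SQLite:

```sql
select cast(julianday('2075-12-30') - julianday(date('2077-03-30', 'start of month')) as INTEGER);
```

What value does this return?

`start of month` rewinds 2077-03-30 to 2077-03-01.
1 day remains in December 2075 after the 30th (31 − 30).
Full months from January 2076 through February 2077 contribute their day counts.
Then 1 day into March 2077.
Total: 1 + 31 + 29 + 31 + 30 + 31 + 30 + 31 + 31 + 30 + 31 + 30 + 31 + 31 + 28 + 1 = 427.
The subtraction is earlier − later, so the result is −427 → -427.

-427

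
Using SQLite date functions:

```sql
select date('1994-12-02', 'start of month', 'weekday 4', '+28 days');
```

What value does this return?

1994-12-29

`start of month` rewinds 1994-12-02 to 1994-12-01.
`weekday 4` advances to the next Thursday; 1994-12-01 is already a Thursday, so it stays at 1994-12-01.
Advancing 28 more days within December lands on 1994-12-29.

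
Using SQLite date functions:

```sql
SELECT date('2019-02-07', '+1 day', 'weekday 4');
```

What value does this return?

2019-02-14

Advancing 1 more day within February lands on 2019-02-08.
`weekday 4` advances to the next Thursday; 2019-02-08 is a Friday, so it moves forward to 2019-02-14.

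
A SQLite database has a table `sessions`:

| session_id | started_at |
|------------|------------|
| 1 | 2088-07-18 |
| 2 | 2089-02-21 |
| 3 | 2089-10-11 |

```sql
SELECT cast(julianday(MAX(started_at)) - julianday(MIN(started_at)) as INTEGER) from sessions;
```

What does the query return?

450

MIN = 2088-07-18, MAX = 2089-10-11.
13 days remain in July 2088 after the 18th (31 − 18).
Full months from August 2088 through September 2089 contribute their day counts.
Then 11 days into October 2089.
Total: 13 + 31 + 30 + 31 + 30 + 31 + 31 + 28 + 31 + 30 + 31 + 30 + 31 + 31 + 30 + 11 = 450.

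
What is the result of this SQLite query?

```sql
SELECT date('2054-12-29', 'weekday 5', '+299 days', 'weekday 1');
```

`weekday 5` advances to the next Friday; 2054-12-29 is a Tuesday, so it moves forward to 2055-01-01.
Applying '+299 days' to 2055-01-01: counting 299 days forward gives 2055-10-27.
`weekday 1` advances to the next Monday; 2055-10-27 is a Wednesday, so it moves forward to 2055-11-01.

2055-11-01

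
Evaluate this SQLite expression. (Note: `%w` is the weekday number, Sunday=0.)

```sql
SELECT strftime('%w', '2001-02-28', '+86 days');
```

First apply '+86 days': 2001-02-28 → 2001-05-25.
2001-05-25 is a Friday; with Sunday=0 that is 5.

5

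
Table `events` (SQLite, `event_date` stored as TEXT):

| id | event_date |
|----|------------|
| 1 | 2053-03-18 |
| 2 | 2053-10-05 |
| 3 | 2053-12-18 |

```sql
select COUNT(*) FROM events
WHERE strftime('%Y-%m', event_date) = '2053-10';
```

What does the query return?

1

Rows with year-month 2053-10: 2053-10-05 → 1.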